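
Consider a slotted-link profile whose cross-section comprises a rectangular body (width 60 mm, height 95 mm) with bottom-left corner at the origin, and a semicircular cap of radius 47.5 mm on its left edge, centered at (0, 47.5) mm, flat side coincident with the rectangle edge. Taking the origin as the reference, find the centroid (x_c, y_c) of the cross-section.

x_c = 10.77 mm, y_c = 47.50 mm

Part | A | x̄ᵢ | ȳᵢ | A·x̄ᵢ | A·ȳᵢ
rectangular body | 5700.00 | 30.00 | 47.50 | 171000.00 | 270750.00
semicircular end | 3544.11 | -20.16 | 47.50 | -71447.92 | 168345.19
Σ | 9244.11 |  |  | 99552.08 | 439095.19
x_c = 99552.08 / 9244.11 = 10.77 mm
y_c = 439095.19 / 9244.11 = 47.50 mm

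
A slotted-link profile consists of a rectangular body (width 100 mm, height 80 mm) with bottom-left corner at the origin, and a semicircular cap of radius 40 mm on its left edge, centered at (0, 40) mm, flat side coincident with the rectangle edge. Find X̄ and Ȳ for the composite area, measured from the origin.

rectangular body: A = 100 × 80 = 8000.00, centroid at (50.00, 40.00).
semicircular end: A = ½π·40² = 2513.27, centroid at (-16.98, 40.00).
ΣA = 10513.27 mm²
ΣAX̄ = (8000.00)(50.00) + (2513.27)(-16.98) = 357333.33 mm³
ΣAȲ = (8000.00)(40.00) + (2513.27)(40.00) = 420530.96 mm³
X̄ = 357333.33 / 10513.27 = 33.99 mm
Ȳ = 420530.96 / 10513.27 = 40.00 mm

X̄ = 33.99 mm, Ȳ = 40.00 mm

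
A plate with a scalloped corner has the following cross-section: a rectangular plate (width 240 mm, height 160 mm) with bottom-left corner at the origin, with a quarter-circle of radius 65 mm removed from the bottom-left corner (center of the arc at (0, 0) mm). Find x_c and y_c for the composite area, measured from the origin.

x_c = 128.74 mm, y_c = 84.96 mm

plate: A = 240 × 160 = 38400.00, centroid at (120.00, 80.00).
removed quarter-circle: A = −¼π·65² = -3318.31, centroid at (27.59, 27.59).
ΣA = 35081.69 mm², ΣAx_c = 4516458.33 mm³, ΣAy_c = 2980458.33 mm³.
x_c = 4516458.33/35081.69 = 128.74 mm; y_c = 2980458.33/35081.69 = 84.96 mm.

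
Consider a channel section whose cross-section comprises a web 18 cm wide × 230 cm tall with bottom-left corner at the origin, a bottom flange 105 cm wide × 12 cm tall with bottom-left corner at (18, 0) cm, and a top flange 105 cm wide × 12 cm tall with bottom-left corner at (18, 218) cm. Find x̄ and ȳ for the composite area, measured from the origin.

Part | A | x̄ᵢ | ȳᵢ | A·x̄ᵢ | A·ȳᵢ
web | 4140.00 | 9.00 | 115.00 | 37260.00 | 476100.00
bottom flange | 1260.00 | 70.50 | 6.00 | 88830.00 | 7560.00
top flange | 1260.00 | 70.50 | 224.00 | 88830.00 | 282240.00
Σ | 6660.00 |  |  | 214920.00 | 765900.00
x̄ = 214920.00 / 6660.00 = 32.27 cm
ȳ = 765900.00 / 6660.00 = 115.00 cm

x̄ = 32.27 cm, ȳ = 115.00 cm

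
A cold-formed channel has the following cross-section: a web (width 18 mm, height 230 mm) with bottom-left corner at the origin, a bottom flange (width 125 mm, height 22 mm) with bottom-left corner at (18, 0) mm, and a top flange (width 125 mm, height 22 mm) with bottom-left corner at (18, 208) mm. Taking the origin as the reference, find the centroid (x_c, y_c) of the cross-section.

x_c = 49.79 mm, y_c = 115.00 mm

Part | A | x̄ᵢ | ȳᵢ | A·x̄ᵢ | A·ȳᵢ
web | 4140.00 | 9.00 | 115.00 | 37260.00 | 476100.00
bottom flange | 2750.00 | 80.50 | 11.00 | 221375.00 | 30250.00
top flange | 2750.00 | 80.50 | 219.00 | 221375.00 | 602250.00
Σ | 9640.00 |  |  | 480010.00 | 1108600.00
x_c = 480010.00 / 9640.00 = 49.79 mm
y_c = 1108600.00 / 9640.00 = 115.00 mm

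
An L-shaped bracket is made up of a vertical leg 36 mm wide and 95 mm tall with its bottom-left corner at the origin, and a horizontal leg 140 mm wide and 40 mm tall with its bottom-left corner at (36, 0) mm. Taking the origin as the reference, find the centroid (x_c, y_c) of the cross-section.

vertical leg: A = 36 × 95 = 3420.00, centroid at (18.00, 47.50).
horizontal leg: A = 140 × 40 = 5600.00, centroid at (106.00, 20.00).
ΣA = 9020.00 mm²
ΣAx_c = (3420.00)(18.00) + (5600.00)(106.00) = 655160.00 mm³
ΣAy_c = (3420.00)(47.50) + (5600.00)(20.00) = 274450.00 mm³
x_c = 655160.00 / 9020.00 = 72.63 mm
y_c = 274450.00 / 9020.00 = 30.43 mm

x_c = 72.63 mm, y_c = 30.43 mm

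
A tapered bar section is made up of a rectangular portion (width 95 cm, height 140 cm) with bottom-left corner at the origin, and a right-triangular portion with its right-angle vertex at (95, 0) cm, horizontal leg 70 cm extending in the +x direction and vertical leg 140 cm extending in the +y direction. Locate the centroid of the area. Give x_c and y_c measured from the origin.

rectangular portion: A = 95 × 140 = 13300.00, centroid at (47.50, 70.00).
triangular portion: A = ½·70·140 = 4900.00, centroid at (118.33, 46.67).
ΣA = 18200.00 cm², ΣAx_c = 1211583.33 cm³, ΣAy_c = 1159666.67 cm³.
x_c = 1211583.33/18200.00 = 66.57 cm; y_c = 1159666.67/18200.00 = 63.72 cm.

x_c = 66.57 cm, y_c = 63.72 cm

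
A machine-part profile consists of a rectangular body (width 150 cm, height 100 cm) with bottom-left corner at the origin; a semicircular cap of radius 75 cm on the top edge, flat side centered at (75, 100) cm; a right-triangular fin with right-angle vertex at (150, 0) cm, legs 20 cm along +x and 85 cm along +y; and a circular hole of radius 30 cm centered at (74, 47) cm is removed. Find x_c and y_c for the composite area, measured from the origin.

rectangular body: A = 150 × 100 = 15000.00, centroid at (75.00, 50.00).
semicircular top: A = ½π·75² = 8835.73, centroid at (75.00, 131.83).
triangular fin: A = ½·20·85 = 850.00, centroid at (156.67, 28.33).
hole: A = −π·30² = -2827.43, centroid at (74.00, 47.00).
ΣA = 21858.30 cm²
ΣAx_c = (15000.00)(75.00) + (8835.73)(75.00) + (850.00)(156.67) + (-2827.43)(74.00) = 1711616.30 cm³
ΣAy_c = (15000.00)(50.00) + (8835.73)(131.83) + (850.00)(28.33) + (-2827.43)(47.00) = 1806016.90 cm³
x_c = 1711616.30 / 21858.30 = 78.31 cm
y_c = 1806016.90 / 21858.30 = 82.62 cm

x_c = 78.31 cm, y_c = 82.62 cm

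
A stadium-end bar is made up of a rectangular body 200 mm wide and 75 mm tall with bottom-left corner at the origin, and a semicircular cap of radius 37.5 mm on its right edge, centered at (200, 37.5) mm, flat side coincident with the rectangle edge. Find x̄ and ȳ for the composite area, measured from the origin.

x̄ = 114.88 mm, ȳ = 37.50 mm

Part | A | x̄ᵢ | ȳᵢ | A·x̄ᵢ | A·ȳᵢ
rectangular body | 15000.00 | 100.00 | 37.50 | 1500000.00 | 562500.00
semicircular end | 2208.93 | 215.92 | 37.50 | 476942.72 | 82834.96
Σ | 17208.93 |  |  | 1976942.72 | 645334.96
x̄ = 1976942.72 / 17208.93 = 114.88 mm
ȳ = 645334.96 / 17208.93 = 37.50 mm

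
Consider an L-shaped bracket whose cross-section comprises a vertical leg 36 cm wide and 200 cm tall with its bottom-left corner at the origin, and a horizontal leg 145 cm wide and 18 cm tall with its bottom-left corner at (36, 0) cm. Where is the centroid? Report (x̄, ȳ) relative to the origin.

x̄ = 42.08 cm, ȳ = 75.79 cm

vertical leg: A = 36 × 200 = 7200.00, centroid at (18.00, 100.00).
horizontal leg: A = 145 × 18 = 2610.00, centroid at (108.50, 9.00).
ΣA = 9810.00 cm², ΣAx̄ = 412785.00 cm³, ΣAȳ = 743490.00 cm³.
x̄ = 412785.00/9810.00 = 42.08 cm; ȳ = 743490.00/9810.00 = 75.79 cm.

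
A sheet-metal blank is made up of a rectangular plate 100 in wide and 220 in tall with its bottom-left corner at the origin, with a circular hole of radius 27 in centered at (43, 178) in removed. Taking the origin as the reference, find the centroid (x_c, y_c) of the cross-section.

plate: A = 100 × 220 = 22000.00, centroid at (50.00, 110.00).
hole: A = −π·27² = -2290.22, centroid at (43.00, 178.00).
ΣA = 19709.78 in², ΣAx_c = 1001520.50 in³, ΣAy_c = 2012340.65 in³.
x_c = 1001520.50/19709.78 = 50.81 in; y_c = 2012340.65/19709.78 = 102.10 in.

x_c = 50.81 in, y_c = 102.10 in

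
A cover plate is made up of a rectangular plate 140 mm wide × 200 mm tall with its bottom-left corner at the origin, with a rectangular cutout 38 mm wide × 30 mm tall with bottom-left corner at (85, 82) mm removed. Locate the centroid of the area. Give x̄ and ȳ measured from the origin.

Part | A | x̄ᵢ | ȳᵢ | A·x̄ᵢ | A·ȳᵢ
plate | 28000.00 | 70.00 | 100.00 | 1960000.00 | 2800000.00
hole | -1140.00 | 104.00 | 97.00 | -118560.00 | -110580.00
Σ | 26860.00 |  |  | 1841440.00 | 2689420.00
x̄ = 1841440.00 / 26860.00 = 68.56 mm
ȳ = 2689420.00 / 26860.00 = 100.13 mm

x̄ = 68.56 mm, ȳ = 100.13 mm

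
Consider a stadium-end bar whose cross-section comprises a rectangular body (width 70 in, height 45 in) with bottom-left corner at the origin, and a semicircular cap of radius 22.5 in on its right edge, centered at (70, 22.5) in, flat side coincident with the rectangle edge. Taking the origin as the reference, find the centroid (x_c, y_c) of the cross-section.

x_c = 43.98 in, y_c = 22.50 in

rectangular body: A = 70 × 45 = 3150.00, centroid at (35.00, 22.50).
semicircular end: A = ½π·22.5² = 795.22, centroid at (79.55, 22.50).
ΣA = 3945.22 in²
ΣAx_c = (3150.00)(35.00) + (795.22)(79.55) = 173508.84 in³
ΣAy_c = (3150.00)(22.50) + (795.22)(22.50) = 88767.35 in³
x_c = 173508.84 / 3945.22 = 43.98 in
y_c = 88767.35 / 3945.22 = 22.50 in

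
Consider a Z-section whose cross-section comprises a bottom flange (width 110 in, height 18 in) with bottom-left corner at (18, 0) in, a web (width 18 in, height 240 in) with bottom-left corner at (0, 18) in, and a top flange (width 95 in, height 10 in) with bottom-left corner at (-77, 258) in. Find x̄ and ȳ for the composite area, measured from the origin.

x̄ = 21.43 in, ȳ = 119.15 in

Part | A | x̄ᵢ | ȳᵢ | A·x̄ᵢ | A·ȳᵢ
bottom flange | 1980.00 | 73.00 | 9.00 | 144540.00 | 17820.00
web | 4320.00 | 9.00 | 138.00 | 38880.00 | 596160.00
top flange | 950.00 | -29.50 | 263.00 | -28025.00 | 249850.00
Σ | 7250.00 |  |  | 155395.00 | 863830.00
x̄ = 155395.00 / 7250.00 = 21.43 in
ȳ = 863830.00 / 7250.00 = 119.15 in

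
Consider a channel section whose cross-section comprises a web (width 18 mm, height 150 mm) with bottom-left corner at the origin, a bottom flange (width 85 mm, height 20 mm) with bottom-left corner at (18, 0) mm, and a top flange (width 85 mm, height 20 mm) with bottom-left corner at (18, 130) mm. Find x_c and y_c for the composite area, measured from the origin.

web: A = 18 × 150 = 2700.00, centroid at (9.00, 75.00).
bottom flange: A = 85 × 20 = 1700.00, centroid at (60.50, 10.00).
top flange: A = 85 × 20 = 1700.00, centroid at (60.50, 140.00).
ΣA = 6100.00 mm²
ΣAx_c = (2700.00)(9.00) + (1700.00)(60.50) + (1700.00)(60.50) = 230000.00 mm³
ΣAy_c = (2700.00)(75.00) + (1700.00)(10.00) + (1700.00)(140.00) = 457500.00 mm³
x_c = 230000.00 / 6100.00 = 37.70 mm
y_c = 457500.00 / 6100.00 = 75.00 mm

x_c = 37.70 mm, y_c = 75.00 mm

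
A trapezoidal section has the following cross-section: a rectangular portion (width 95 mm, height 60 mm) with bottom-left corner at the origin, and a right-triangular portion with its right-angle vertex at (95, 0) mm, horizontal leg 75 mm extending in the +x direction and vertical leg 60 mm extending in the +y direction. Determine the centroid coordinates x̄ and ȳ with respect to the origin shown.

Part | A | x̄ᵢ | ȳᵢ | A·x̄ᵢ | A·ȳᵢ
rectangular portion | 5700.00 | 47.50 | 30.00 | 270750.00 | 171000.00
triangular portion | 2250.00 | 120.00 | 20.00 | 270000.00 | 45000.00
Σ | 7950.00 |  |  | 540750.00 | 216000.00
x̄ = 540750.00 / 7950.00 = 68.02 mm
ȳ = 216000.00 / 7950.00 = 27.17 mm

x̄ = 68.02 mm, ȳ = 27.17 mm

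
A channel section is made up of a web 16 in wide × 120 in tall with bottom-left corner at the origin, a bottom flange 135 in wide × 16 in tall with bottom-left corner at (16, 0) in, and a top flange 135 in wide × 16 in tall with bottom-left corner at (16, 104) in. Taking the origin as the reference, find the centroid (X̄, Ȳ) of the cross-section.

X̄ = 60.27 in, Ȳ = 60.00 in

web: A = 16 × 120 = 1920.00, centroid at (8.00, 60.00).
bottom flange: A = 135 × 16 = 2160.00, centroid at (83.50, 8.00).
top flange: A = 135 × 16 = 2160.00, centroid at (83.50, 112.00).
ΣA = 6240.00 in², ΣAX̄ = 376080.00 in³, ΣAȲ = 374400.00 in³.
X̄ = 376080.00/6240.00 = 60.27 in; Ȳ = 374400.00/6240.00 = 60.00 in.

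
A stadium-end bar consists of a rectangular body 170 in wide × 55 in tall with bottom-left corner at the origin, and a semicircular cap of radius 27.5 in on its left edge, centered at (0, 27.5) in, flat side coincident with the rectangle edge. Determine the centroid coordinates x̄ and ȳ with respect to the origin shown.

x̄ = 74.10 in, ȳ = 27.50 in

Part | A | x̄ᵢ | ȳᵢ | A·x̄ᵢ | A·ȳᵢ
rectangular body | 9350.00 | 85.00 | 27.50 | 794750.00 | 257125.00
semicircular end | 1187.91 | -11.67 | 27.50 | -13864.58 | 32667.65
Σ | 10537.91 |  |  | 780885.42 | 289792.65
x̄ = 780885.42 / 10537.91 = 74.10 in
ȳ = 289792.65 / 10537.91 = 27.50 in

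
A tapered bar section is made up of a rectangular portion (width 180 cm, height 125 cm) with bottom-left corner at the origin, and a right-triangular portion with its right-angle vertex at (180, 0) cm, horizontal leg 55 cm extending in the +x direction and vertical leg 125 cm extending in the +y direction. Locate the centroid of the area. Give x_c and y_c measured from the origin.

rectangular portion: A = 180 × 125 = 22500.00, centroid at (90.00, 62.50).
triangular portion: A = ½·55·125 = 3437.50, centroid at (198.33, 41.67).
ΣA = 25937.50 cm², ΣAx_c = 2706770.83 cm³, ΣAy_c = 1549479.17 cm³.
x_c = 2706770.83/25937.50 = 104.36 cm; y_c = 1549479.17/25937.50 = 59.74 cm.

x_c = 104.36 cm, y_c = 59.74 cm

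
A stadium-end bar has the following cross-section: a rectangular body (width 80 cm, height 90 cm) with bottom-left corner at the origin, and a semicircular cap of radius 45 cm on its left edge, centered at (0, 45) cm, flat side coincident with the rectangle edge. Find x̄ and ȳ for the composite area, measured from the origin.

x̄ = 21.89 cm, ȳ = 45.00 cm

Part | A | x̄ᵢ | ȳᵢ | A·x̄ᵢ | A·ȳᵢ
rectangular body | 7200.00 | 40.00 | 45.00 | 288000.00 | 324000.00
semicircular end | 3180.86 | -19.10 | 45.00 | -60750.00 | 143138.82
Σ | 10380.86 |  |  | 227250.00 | 467138.82
x̄ = 227250.00 / 10380.86 = 21.89 cm
ȳ = 467138.82 / 10380.86 = 45.00 cm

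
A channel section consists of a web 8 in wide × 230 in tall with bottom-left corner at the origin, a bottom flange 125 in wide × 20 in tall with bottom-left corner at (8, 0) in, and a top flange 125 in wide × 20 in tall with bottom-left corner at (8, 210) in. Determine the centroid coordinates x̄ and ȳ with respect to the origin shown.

x̄ = 52.61 in, ȳ = 115.00 in

Part | A | x̄ᵢ | ȳᵢ | A·x̄ᵢ | A·ȳᵢ
web | 1840.00 | 4.00 | 115.00 | 7360.00 | 211600.00
bottom flange | 2500.00 | 70.50 | 10.00 | 176250.00 | 25000.00
top flange | 2500.00 | 70.50 | 220.00 | 176250.00 | 550000.00
Σ | 6840.00 |  |  | 359860.00 | 786600.00
x̄ = 359860.00 / 6840.00 = 52.61 in
ȳ = 786600.00 / 6840.00 = 115.00 in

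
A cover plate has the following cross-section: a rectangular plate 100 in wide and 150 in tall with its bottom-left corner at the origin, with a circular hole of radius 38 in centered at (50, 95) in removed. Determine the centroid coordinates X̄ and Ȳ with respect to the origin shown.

X̄ = 50.00 in, Ȳ = 66.33 in

Part | A | x̄ᵢ | ȳᵢ | A·x̄ᵢ | A·ȳᵢ
plate | 15000.00 | 50.00 | 75.00 | 750000.00 | 1125000.00
hole | -4536.46 | 50.00 | 95.00 | -226822.99 | -430963.68
Σ | 10463.54 |  |  | 523177.01 | 694036.32
X̄ = 523177.01 / 10463.54 = 50.00 in
Ȳ = 694036.32 / 10463.54 = 66.33 in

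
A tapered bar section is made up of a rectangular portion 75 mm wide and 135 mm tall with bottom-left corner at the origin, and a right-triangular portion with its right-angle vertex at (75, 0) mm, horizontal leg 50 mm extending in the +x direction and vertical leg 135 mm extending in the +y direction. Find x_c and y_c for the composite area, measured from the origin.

x_c = 51.04 mm, y_c = 61.88 mm

rectangular portion: A = 75 × 135 = 10125.00, centroid at (37.50, 67.50).
triangular portion: A = ½·50·135 = 3375.00, centroid at (91.67, 45.00).
ΣA = 13500.00 mm²
ΣAx_c = (10125.00)(37.50) + (3375.00)(91.67) = 689062.50 mm³
ΣAy_c = (10125.00)(67.50) + (3375.00)(45.00) = 835312.50 mm³
x_c = 689062.50 / 13500.00 = 51.04 mm
y_c = 835312.50 / 13500.00 = 61.88 mm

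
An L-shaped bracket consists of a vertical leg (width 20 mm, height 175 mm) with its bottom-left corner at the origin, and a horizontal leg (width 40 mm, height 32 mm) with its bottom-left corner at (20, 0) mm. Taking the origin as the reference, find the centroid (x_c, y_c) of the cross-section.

x_c = 18.03 mm, y_c = 68.35 mm

vertical leg: A = 20 × 175 = 3500.00, centroid at (10.00, 87.50).
horizontal leg: A = 40 × 32 = 1280.00, centroid at (40.00, 16.00).
ΣA = 4780.00 mm², ΣAx_c = 86200.00 mm³, ΣAy_c = 326730.00 mm³.
x_c = 86200.00/4780.00 = 18.03 mm; y_c = 326730.00/4780.00 = 68.35 mm.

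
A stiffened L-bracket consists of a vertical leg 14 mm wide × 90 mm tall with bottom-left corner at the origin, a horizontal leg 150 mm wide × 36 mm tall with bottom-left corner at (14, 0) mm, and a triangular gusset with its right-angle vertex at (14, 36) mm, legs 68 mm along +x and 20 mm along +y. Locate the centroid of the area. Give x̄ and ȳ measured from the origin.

vertical leg: A = 14 × 90 = 1260.00, centroid at (7.00, 45.00).
horizontal leg: A = 150 × 36 = 5400.00, centroid at (89.00, 18.00).
gusset: A = ½·68·20 = 680.00, centroid at (36.67, 42.67).
ΣA = 7340.00 mm², ΣAx̄ = 514353.33 mm³, ΣAȳ = 182913.33 mm³.
x̄ = 514353.33/7340.00 = 70.08 mm; ȳ = 182913.33/7340.00 = 24.92 mm.

x̄ = 70.08 mm, ȳ = 24.92 mm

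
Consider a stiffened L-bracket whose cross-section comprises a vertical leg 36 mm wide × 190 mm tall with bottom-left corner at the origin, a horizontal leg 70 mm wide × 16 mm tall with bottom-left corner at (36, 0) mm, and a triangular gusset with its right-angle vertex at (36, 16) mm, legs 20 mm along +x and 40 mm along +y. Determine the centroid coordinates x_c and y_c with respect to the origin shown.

vertical leg: A = 36 × 190 = 6840.00, centroid at (18.00, 95.00).
horizontal leg: A = 70 × 16 = 1120.00, centroid at (71.00, 8.00).
gusset: A = ½·20·40 = 400.00, centroid at (42.67, 29.33).
ΣA = 8360.00 mm²
ΣAx_c = (6840.00)(18.00) + (1120.00)(71.00) + (400.00)(42.67) = 219706.67 mm³
ΣAy_c = (6840.00)(95.00) + (1120.00)(8.00) + (400.00)(29.33) = 670493.33 mm³
x_c = 219706.67 / 8360.00 = 26.28 mm
y_c = 670493.33 / 8360.00 = 80.20 mm

x_c = 26.28 mm, y_c = 80.20 mm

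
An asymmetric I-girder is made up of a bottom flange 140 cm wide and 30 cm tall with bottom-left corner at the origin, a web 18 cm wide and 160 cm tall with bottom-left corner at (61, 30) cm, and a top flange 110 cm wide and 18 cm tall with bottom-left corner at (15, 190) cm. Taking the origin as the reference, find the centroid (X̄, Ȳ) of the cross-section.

bottom flange: A = 140 × 30 = 4200.00, centroid at (70.00, 15.00).
web: A = 18 × 160 = 2880.00, centroid at (70.00, 110.00).
top flange: A = 110 × 18 = 1980.00, centroid at (70.00, 199.00).
ΣA = 9060.00 cm², ΣAX̄ = 634200.00 cm³, ΣAȲ = 773820.00 cm³.
X̄ = 634200.00/9060.00 = 70.00 cm; Ȳ = 773820.00/9060.00 = 85.41 cm.

X̄ = 70.00 cm, Ȳ = 85.41 cm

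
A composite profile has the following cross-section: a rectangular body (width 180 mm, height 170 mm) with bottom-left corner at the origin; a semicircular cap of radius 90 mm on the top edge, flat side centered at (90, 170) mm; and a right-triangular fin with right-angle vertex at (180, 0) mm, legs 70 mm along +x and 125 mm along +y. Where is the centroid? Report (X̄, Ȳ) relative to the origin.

X̄ = 100.40 mm, Ȳ = 113.89 mm

rectangular body: A = 180 × 170 = 30600.00, centroid at (90.00, 85.00).
semicircular top: A = ½π·90² = 12723.45, centroid at (90.00, 208.20).
triangular fin: A = ½·70·125 = 4375.00, centroid at (203.33, 41.67).
ΣA = 47698.45 mm²
ΣAX̄ = (30600.00)(90.00) + (12723.45)(90.00) + (4375.00)(203.33) = 4788693.86 mm³
ΣAȲ = (30600.00)(85.00) + (12723.45)(208.20) + (4375.00)(41.67) = 5432278.21 mm³
X̄ = 4788693.86 / 47698.45 = 100.40 mm
Ȳ = 5432278.21 / 47698.45 = 113.89 mm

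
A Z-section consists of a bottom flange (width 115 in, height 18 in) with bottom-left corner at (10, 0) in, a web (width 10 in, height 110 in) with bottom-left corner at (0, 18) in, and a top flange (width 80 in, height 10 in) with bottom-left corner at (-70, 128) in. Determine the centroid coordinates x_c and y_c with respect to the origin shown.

x_c = 30.54 in, y_c = 51.72 in

bottom flange: A = 115 × 18 = 2070.00, centroid at (67.50, 9.00).
web: A = 10 × 110 = 1100.00, centroid at (5.00, 73.00).
top flange: A = 80 × 10 = 800.00, centroid at (-30.00, 133.00).
ΣA = 3970.00 in²
ΣAx_c = (2070.00)(67.50) + (1100.00)(5.00) + (800.00)(-30.00) = 121225.00 in³
ΣAy_c = (2070.00)(9.00) + (1100.00)(73.00) + (800.00)(133.00) = 205330.00 in³
x_c = 121225.00 / 3970.00 = 30.54 in
y_c = 205330.00 / 3970.00 = 51.72 in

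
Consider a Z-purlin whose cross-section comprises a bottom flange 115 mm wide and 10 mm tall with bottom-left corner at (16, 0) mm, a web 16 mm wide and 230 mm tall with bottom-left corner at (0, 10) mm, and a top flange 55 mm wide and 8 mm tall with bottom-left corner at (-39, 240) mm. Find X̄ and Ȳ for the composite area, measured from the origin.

X̄ = 20.67 mm, Ȳ = 108.75 mm

Part | A | x̄ᵢ | ȳᵢ | A·x̄ᵢ | A·ȳᵢ
bottom flange | 1150.00 | 73.50 | 5.00 | 84525.00 | 5750.00
web | 3680.00 | 8.00 | 125.00 | 29440.00 | 460000.00
top flange | 440.00 | -11.50 | 244.00 | -5060.00 | 107360.00
Σ | 5270.00 |  |  | 108905.00 | 573110.00
X̄ = 108905.00 / 5270.00 = 20.67 mm
Ȳ = 573110.00 / 5270.00 = 108.75 mm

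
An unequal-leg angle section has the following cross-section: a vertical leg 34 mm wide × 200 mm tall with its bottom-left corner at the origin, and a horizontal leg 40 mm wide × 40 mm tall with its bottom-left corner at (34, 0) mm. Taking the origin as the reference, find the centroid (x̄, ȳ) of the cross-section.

x̄ = 24.05 mm, ȳ = 84.76 mm

vertical leg: A = 34 × 200 = 6800.00, centroid at (17.00, 100.00).
horizontal leg: A = 40 × 40 = 1600.00, centroid at (54.00, 20.00).
ΣA = 8400.00 mm², ΣAx̄ = 202000.00 mm³, ΣAȳ = 712000.00 mm³.
x̄ = 202000.00/8400.00 = 24.05 mm; ȳ = 712000.00/8400.00 = 84.76 mm.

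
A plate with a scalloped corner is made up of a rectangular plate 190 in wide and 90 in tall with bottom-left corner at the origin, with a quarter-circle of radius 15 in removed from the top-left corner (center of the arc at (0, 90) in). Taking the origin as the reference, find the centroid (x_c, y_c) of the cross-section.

x_c = 95.93 in, y_c = 44.60 in

plate: A = 190 × 90 = 17100.00, centroid at (95.00, 45.00).
removed quarter-circle: A = −¼π·15² = -176.71, centroid at (6.37, 83.63).
ΣA = 16923.29 in², ΣAx_c = 1623375.00 in³, ΣAy_c = 754720.69 in³.
x_c = 1623375.00/16923.29 = 95.93 in; y_c = 754720.69/16923.29 = 44.60 in.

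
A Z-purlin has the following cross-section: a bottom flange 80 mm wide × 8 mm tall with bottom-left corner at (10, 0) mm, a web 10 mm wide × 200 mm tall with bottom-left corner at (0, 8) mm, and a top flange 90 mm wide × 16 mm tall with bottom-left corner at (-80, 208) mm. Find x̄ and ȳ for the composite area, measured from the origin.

bottom flange: A = 80 × 8 = 640.00, centroid at (50.00, 4.00).
web: A = 10 × 200 = 2000.00, centroid at (5.00, 108.00).
top flange: A = 90 × 16 = 1440.00, centroid at (-35.00, 216.00).
ΣA = 4080.00 mm², ΣAx̄ = -8400.00 mm³, ΣAȳ = 529600.00 mm³.
x̄ = -8400.00/4080.00 = -2.06 mm; ȳ = 529600.00/4080.00 = 129.80 mm.

x̄ = -2.06 mm, ȳ = 129.80 mm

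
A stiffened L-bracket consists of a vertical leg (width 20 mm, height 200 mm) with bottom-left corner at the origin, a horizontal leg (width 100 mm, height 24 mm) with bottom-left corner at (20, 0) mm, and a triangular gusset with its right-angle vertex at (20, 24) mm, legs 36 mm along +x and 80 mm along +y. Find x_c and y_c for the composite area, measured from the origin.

x_c = 32.41 mm, y_c = 64.00 mm

vertical leg: A = 20 × 200 = 4000.00, centroid at (10.00, 100.00).
horizontal leg: A = 100 × 24 = 2400.00, centroid at (70.00, 12.00).
gusset: A = ½·36·80 = 1440.00, centroid at (32.00, 50.67).
ΣA = 7840.00 mm², ΣAx_c = 254080.00 mm³, ΣAy_c = 501760.00 mm³.
x_c = 254080.00/7840.00 = 32.41 mm; y_c = 501760.00/7840.00 = 64.00 mm.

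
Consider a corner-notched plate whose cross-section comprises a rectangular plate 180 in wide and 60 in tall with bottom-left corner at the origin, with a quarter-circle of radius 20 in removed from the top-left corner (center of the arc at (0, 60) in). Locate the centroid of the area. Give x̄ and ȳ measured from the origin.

x̄ = 92.44 in, ȳ = 29.36 in

plate: A = 180 × 60 = 10800.00, centroid at (90.00, 30.00).
removed quarter-circle: A = −¼π·20² = -314.16, centroid at (8.49, 51.51).
ΣA = 10485.84 in²
ΣAx̄ = (10800.00)(90.00) + (-314.16)(8.49) = 969333.33 in³
ΣAȳ = (10800.00)(30.00) + (-314.16)(51.51) = 307817.11 in³
x̄ = 969333.33 / 10485.84 = 92.44 in
ȳ = 307817.11 / 10485.84 = 29.36 in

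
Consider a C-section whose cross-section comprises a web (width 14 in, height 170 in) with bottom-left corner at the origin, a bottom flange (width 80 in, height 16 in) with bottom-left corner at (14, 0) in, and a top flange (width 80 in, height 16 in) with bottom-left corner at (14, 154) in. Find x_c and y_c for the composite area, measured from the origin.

web: A = 14 × 170 = 2380.00, centroid at (7.00, 85.00).
bottom flange: A = 80 × 16 = 1280.00, centroid at (54.00, 8.00).
top flange: A = 80 × 16 = 1280.00, centroid at (54.00, 162.00).
ΣA = 4940.00 in²
ΣAx_c = (2380.00)(7.00) + (1280.00)(54.00) + (1280.00)(54.00) = 154900.00 in³
ΣAy_c = (2380.00)(85.00) + (1280.00)(8.00) + (1280.00)(162.00) = 419900.00 in³
x_c = 154900.00 / 4940.00 = 31.36 in
y_c = 419900.00 / 4940.00 = 85.00 in

x_c = 31.36 in, y_c = 85.00 in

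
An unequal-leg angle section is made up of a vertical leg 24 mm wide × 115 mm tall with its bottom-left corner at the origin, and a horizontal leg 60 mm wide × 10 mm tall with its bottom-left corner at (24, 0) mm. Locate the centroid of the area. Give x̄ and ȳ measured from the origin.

x̄ = 19.50 mm, ȳ = 48.12 mm

Part | A | x̄ᵢ | ȳᵢ | A·x̄ᵢ | A·ȳᵢ
vertical leg | 2760.00 | 12.00 | 57.50 | 33120.00 | 158700.00
horizontal leg | 600.00 | 54.00 | 5.00 | 32400.00 | 3000.00
Σ | 3360.00 |  |  | 65520.00 | 161700.00
x̄ = 65520.00 / 3360.00 = 19.50 mm
ȳ = 161700.00 / 3360.00 = 48.12 mm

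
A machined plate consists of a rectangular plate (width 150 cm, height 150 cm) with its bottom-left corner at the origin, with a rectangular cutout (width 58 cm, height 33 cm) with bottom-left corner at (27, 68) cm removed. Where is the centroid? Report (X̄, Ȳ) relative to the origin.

plate: A = 150 × 150 = 22500.00, centroid at (75.00, 75.00).
hole: A = −(58 × 33) = -1914.00, centroid at (56.00, 84.50).
ΣA = 20586.00 cm²
ΣAX̄ = (22500.00)(75.00) + (-1914.00)(56.00) = 1580316.00 cm³
ΣAȲ = (22500.00)(75.00) + (-1914.00)(84.50) = 1525767.00 cm³
X̄ = 1580316.00 / 20586.00 = 76.77 cm
Ȳ = 1525767.00 / 20586.00 = 74.12 cm

X̄ = 76.77 cm, Ȳ = 74.12 cm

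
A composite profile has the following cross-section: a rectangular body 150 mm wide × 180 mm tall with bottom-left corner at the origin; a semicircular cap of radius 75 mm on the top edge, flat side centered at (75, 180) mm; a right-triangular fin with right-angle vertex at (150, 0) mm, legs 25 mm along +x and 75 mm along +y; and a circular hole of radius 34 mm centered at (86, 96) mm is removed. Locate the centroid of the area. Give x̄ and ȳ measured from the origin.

Part | A | x̄ᵢ | ȳᵢ | A·x̄ᵢ | A·ȳᵢ
rectangular body | 27000.00 | 75.00 | 90.00 | 2025000.00 | 2430000.00
semicircular top | 8835.73 | 75.00 | 211.83 | 662679.70 | 1871681.28
triangular fin | 937.50 | 158.33 | 25.00 | 148437.50 | 23437.50
hole | -3631.68 | 86.00 | 96.00 | -312324.58 | -348641.39
Σ | 33141.55 |  |  | 2523792.63 | 3976477.39
x̄ = 2523792.63 / 33141.55 = 76.15 mm
ȳ = 3976477.39 / 33141.55 = 119.98 mm

x̄ = 76.15 mm, ȳ = 119.98 mm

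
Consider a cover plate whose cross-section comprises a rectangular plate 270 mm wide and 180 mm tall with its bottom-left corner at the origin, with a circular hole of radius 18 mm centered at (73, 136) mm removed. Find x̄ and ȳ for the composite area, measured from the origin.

plate: A = 270 × 180 = 48600.00, centroid at (135.00, 90.00).
hole: A = −π·18² = -1017.88, centroid at (73.00, 136.00).
ΣA = 47582.12 mm², ΣAx̄ = 6486695.05 mm³, ΣAȳ = 4235568.86 mm³.
x̄ = 6486695.05/47582.12 = 136.33 mm; ȳ = 4235568.86/47582.12 = 89.02 mm.

x̄ = 136.33 mm, ȳ = 89.02 mm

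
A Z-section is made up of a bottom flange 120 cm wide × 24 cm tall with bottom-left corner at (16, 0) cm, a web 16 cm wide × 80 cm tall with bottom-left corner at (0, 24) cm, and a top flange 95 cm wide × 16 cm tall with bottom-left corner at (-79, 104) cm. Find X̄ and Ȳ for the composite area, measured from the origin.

X̄ = 31.91 cm, Ȳ = 50.48 cm

bottom flange: A = 120 × 24 = 2880.00, centroid at (76.00, 12.00).
web: A = 16 × 80 = 1280.00, centroid at (8.00, 64.00).
top flange: A = 95 × 16 = 1520.00, centroid at (-31.50, 112.00).
ΣA = 5680.00 cm²
ΣAX̄ = (2880.00)(76.00) + (1280.00)(8.00) + (1520.00)(-31.50) = 181240.00 cm³
ΣAȲ = (2880.00)(12.00) + (1280.00)(64.00) + (1520.00)(112.00) = 286720.00 cm³
X̄ = 181240.00 / 5680.00 = 31.91 cm
Ȳ = 286720.00 / 5680.00 = 50.48 cm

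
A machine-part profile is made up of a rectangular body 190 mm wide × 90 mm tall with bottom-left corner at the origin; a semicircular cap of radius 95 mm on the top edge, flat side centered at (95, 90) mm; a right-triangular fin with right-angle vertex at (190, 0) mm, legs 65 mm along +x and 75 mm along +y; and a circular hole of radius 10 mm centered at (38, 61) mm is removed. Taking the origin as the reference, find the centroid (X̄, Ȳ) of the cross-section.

X̄ = 104.05 mm, Ȳ = 79.60 mm

Part | A | x̄ᵢ | ȳᵢ | A·x̄ᵢ | A·ȳᵢ
rectangular body | 17100.00 | 95.00 | 45.00 | 1624500.00 | 769500.00
semicircular top | 14176.44 | 95.00 | 130.32 | 1346761.50 | 1847462.65
triangular fin | 2437.50 | 211.67 | 25.00 | 515937.50 | 60937.50
hole | -314.16 | 38.00 | 61.00 | -11938.05 | -19163.72
Σ | 33399.78 |  |  | 3475260.95 | 2658736.43
X̄ = 3475260.95 / 33399.78 = 104.05 mm
Ȳ = 2658736.43 / 33399.78 = 79.60 mm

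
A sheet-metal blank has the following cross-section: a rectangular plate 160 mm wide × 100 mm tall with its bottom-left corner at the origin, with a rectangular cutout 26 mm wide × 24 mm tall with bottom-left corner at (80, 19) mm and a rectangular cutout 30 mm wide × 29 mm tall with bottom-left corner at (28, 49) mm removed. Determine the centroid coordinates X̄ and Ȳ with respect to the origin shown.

plate: A = 160 × 100 = 16000.00, centroid at (80.00, 50.00).
hole 1: A = −(26 × 24) = -624.00, centroid at (93.00, 31.00).
hole 2: A = −(30 × 29) = -870.00, centroid at (43.00, 63.50).
ΣA = 14506.00 mm²
ΣAX̄ = (16000.00)(80.00) + (-624.00)(93.00) + (-870.00)(43.00) = 1184558.00 mm³
ΣAȲ = (16000.00)(50.00) + (-624.00)(31.00) + (-870.00)(63.50) = 725411.00 mm³
X̄ = 1184558.00 / 14506.00 = 81.66 mm
Ȳ = 725411.00 / 14506.00 = 50.01 mm

X̄ = 81.66 mm, Ȳ = 50.01 mm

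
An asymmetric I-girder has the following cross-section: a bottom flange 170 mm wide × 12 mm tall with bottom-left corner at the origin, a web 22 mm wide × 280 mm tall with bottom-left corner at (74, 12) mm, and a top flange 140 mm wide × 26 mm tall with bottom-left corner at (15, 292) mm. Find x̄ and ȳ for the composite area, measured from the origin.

bottom flange: A = 170 × 12 = 2040.00, centroid at (85.00, 6.00).
web: A = 22 × 280 = 6160.00, centroid at (85.00, 152.00).
top flange: A = 140 × 26 = 3640.00, centroid at (85.00, 305.00).
ΣA = 11840.00 mm², ΣAx̄ = 1006400.00 mm³, ΣAȳ = 2058760.00 mm³.
x̄ = 1006400.00/11840.00 = 85.00 mm; ȳ = 2058760.00/11840.00 = 173.88 mm.

x̄ = 85.00 mm, ȳ = 173.88 mm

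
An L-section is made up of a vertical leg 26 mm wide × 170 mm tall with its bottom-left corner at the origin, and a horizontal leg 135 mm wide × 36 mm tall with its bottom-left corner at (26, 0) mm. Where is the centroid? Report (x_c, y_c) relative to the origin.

x_c = 55.16 mm, y_c = 49.91 mm

vertical leg: A = 26 × 170 = 4420.00, centroid at (13.00, 85.00).
horizontal leg: A = 135 × 36 = 4860.00, centroid at (93.50, 18.00).
ΣA = 9280.00 mm²
ΣAx_c = (4420.00)(13.00) + (4860.00)(93.50) = 511870.00 mm³
ΣAy_c = (4420.00)(85.00) + (4860.00)(18.00) = 463180.00 mm³
x_c = 511870.00 / 9280.00 = 55.16 mm
y_c = 463180.00 / 9280.00 = 49.91 mm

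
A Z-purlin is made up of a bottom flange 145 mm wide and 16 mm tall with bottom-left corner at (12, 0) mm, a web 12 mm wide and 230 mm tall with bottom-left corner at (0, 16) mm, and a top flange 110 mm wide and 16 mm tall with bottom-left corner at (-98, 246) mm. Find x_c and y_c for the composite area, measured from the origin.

bottom flange: A = 145 × 16 = 2320.00, centroid at (84.50, 8.00).
web: A = 12 × 230 = 2760.00, centroid at (6.00, 131.00).
top flange: A = 110 × 16 = 1760.00, centroid at (-43.00, 254.00).
ΣA = 6840.00 mm², ΣAx_c = 136920.00 mm³, ΣAy_c = 827160.00 mm³.
x_c = 136920.00/6840.00 = 20.02 mm; y_c = 827160.00/6840.00 = 120.93 mm.

x_c = 20.02 mm, y_c = 120.93 mm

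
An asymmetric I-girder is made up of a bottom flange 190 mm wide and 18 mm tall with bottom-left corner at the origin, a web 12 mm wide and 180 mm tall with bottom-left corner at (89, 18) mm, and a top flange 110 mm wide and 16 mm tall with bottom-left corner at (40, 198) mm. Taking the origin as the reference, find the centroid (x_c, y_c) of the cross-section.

Part | A | x̄ᵢ | ȳᵢ | A·x̄ᵢ | A·ȳᵢ
bottom flange | 3420.00 | 95.00 | 9.00 | 324900.00 | 30780.00
web | 2160.00 | 95.00 | 108.00 | 205200.00 | 233280.00
top flange | 1760.00 | 95.00 | 206.00 | 167200.00 | 362560.00
Σ | 7340.00 |  |  | 697300.00 | 626620.00
x_c = 697300.00 / 7340.00 = 95.00 mm
y_c = 626620.00 / 7340.00 = 85.37 mm

x_c = 95.00 mm, y_c = 85.37 mm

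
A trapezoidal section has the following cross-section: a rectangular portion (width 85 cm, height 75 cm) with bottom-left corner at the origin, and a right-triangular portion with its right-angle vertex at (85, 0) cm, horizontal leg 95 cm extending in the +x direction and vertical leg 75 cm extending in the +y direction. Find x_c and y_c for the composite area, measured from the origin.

rectangular portion: A = 85 × 75 = 6375.00, centroid at (42.50, 37.50).
triangular portion: A = ½·95·75 = 3562.50, centroid at (116.67, 25.00).
ΣA = 9937.50 cm²
ΣAx_c = (6375.00)(42.50) + (3562.50)(116.67) = 686562.50 cm³
ΣAy_c = (6375.00)(37.50) + (3562.50)(25.00) = 328125.00 cm³
x_c = 686562.50 / 9937.50 = 69.09 cm
y_c = 328125.00 / 9937.50 = 33.02 cm

x_c = 69.09 cm, y_c = 33.02 cm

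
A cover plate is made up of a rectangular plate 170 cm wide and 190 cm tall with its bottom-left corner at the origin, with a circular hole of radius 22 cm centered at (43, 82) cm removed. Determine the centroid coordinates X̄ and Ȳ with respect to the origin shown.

plate: A = 170 × 190 = 32300.00, centroid at (85.00, 95.00).
hole: A = −π·22² = -1520.53, centroid at (43.00, 82.00).
ΣA = 30779.47 cm²
ΣAX̄ = (32300.00)(85.00) + (-1520.53)(43.00) = 2680117.17 cm³
ΣAȲ = (32300.00)(95.00) + (-1520.53)(82.00) = 2943816.47 cm³
X̄ = 2680117.17 / 30779.47 = 87.07 cm
Ȳ = 2943816.47 / 30779.47 = 95.64 cm

X̄ = 87.07 cm, Ȳ = 95.64 cm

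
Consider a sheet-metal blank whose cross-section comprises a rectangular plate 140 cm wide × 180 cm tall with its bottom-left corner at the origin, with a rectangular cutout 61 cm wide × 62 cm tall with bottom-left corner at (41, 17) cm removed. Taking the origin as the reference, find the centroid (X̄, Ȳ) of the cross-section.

Part | A | x̄ᵢ | ȳᵢ | A·x̄ᵢ | A·ȳᵢ
plate | 25200.00 | 70.00 | 90.00 | 1764000.00 | 2268000.00
hole | -3782.00 | 71.50 | 48.00 | -270413.00 | -181536.00
Σ | 21418.00 |  |  | 1493587.00 | 2086464.00
X̄ = 1493587.00 / 21418.00 = 69.74 cm
Ȳ = 2086464.00 / 21418.00 = 97.42 cm

X̄ = 69.74 cm, Ȳ = 97.42 cm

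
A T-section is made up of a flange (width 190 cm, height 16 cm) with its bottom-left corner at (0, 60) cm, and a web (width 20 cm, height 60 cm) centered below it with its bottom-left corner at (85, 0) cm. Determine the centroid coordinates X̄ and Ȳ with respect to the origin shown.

Part | A | x̄ᵢ | ȳᵢ | A·x̄ᵢ | A·ȳᵢ
web | 1200.00 | 95.00 | 30.00 | 114000.00 | 36000.00
flange | 3040.00 | 95.00 | 68.00 | 288800.00 | 206720.00
Σ | 4240.00 |  |  | 402800.00 | 242720.00
X̄ = 402800.00 / 4240.00 = 95.00 cm
Ȳ = 242720.00 / 4240.00 = 57.25 cm

X̄ = 95.00 cm, Ȳ = 57.25 cm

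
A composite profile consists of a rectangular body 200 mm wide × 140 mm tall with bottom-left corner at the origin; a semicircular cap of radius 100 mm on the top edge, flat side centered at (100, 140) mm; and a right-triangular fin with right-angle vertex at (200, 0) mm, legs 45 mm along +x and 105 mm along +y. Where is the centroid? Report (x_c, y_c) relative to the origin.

rectangular body: A = 200 × 140 = 28000.00, centroid at (100.00, 70.00).
semicircular top: A = ½π·100² = 15707.96, centroid at (100.00, 182.44).
triangular fin: A = ½·45·105 = 2362.50, centroid at (215.00, 35.00).
ΣA = 46070.46 mm², ΣAx_c = 4878733.83 mm³, ΣAy_c = 4908469.02 mm³.
x_c = 4878733.83/46070.46 = 105.90 mm; y_c = 4908469.02/46070.46 = 106.54 mm.

x_c = 105.90 mm, y_c = 106.54 mm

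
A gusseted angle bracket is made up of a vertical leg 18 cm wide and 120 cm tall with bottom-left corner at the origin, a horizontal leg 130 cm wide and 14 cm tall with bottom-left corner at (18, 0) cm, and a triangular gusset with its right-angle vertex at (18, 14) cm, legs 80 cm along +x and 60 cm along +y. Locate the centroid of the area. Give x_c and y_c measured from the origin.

x_c = 43.53 cm, y_c = 35.10 cm

vertical leg: A = 18 × 120 = 2160.00, centroid at (9.00, 60.00).
horizontal leg: A = 130 × 14 = 1820.00, centroid at (83.00, 7.00).
gusset: A = ½·80·60 = 2400.00, centroid at (44.67, 34.00).
ΣA = 6380.00 cm²
ΣAx_c = (2160.00)(9.00) + (1820.00)(83.00) + (2400.00)(44.67) = 277700.00 cm³
ΣAy_c = (2160.00)(60.00) + (1820.00)(7.00) + (2400.00)(34.00) = 223940.00 cm³
x_c = 277700.00 / 6380.00 = 43.53 cm
y_c = 223940.00 / 6380.00 = 35.10 cm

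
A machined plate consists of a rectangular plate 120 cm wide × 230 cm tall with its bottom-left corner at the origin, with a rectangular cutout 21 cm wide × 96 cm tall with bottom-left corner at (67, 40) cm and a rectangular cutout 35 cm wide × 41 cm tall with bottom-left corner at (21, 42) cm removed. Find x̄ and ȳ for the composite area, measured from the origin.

plate: A = 120 × 230 = 27600.00, centroid at (60.00, 115.00).
hole 1: A = −(21 × 96) = -2016.00, centroid at (77.50, 88.00).
hole 2: A = −(35 × 41) = -1435.00, centroid at (38.50, 62.50).
ΣA = 24149.00 cm²
ΣAx̄ = (27600.00)(60.00) + (-2016.00)(77.50) + (-1435.00)(38.50) = 1444512.50 cm³
ΣAȳ = (27600.00)(115.00) + (-2016.00)(88.00) + (-1435.00)(62.50) = 2906904.50 cm³
x̄ = 1444512.50 / 24149.00 = 59.82 cm
ȳ = 2906904.50 / 24149.00 = 120.37 cm

x̄ = 59.82 cm, ȳ = 120.37 cm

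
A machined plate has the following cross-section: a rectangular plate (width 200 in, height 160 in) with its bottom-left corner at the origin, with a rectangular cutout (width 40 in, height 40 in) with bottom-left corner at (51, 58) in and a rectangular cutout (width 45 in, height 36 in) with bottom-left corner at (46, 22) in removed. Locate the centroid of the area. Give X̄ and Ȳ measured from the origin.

X̄ = 103.39 in, Ȳ = 82.36 in

plate: A = 200 × 160 = 32000.00, centroid at (100.00, 80.00).
hole 1: A = −(40 × 40) = -1600.00, centroid at (71.00, 78.00).
hole 2: A = −(45 × 36) = -1620.00, centroid at (68.50, 40.00).
ΣA = 28780.00 in²
ΣAX̄ = (32000.00)(100.00) + (-1600.00)(71.00) + (-1620.00)(68.50) = 2975430.00 in³
ΣAȲ = (32000.00)(80.00) + (-1600.00)(78.00) + (-1620.00)(40.00) = 2370400.00 in³
X̄ = 2975430.00 / 28780.00 = 103.39 in
Ȳ = 2370400.00 / 28780.00 = 82.36 in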